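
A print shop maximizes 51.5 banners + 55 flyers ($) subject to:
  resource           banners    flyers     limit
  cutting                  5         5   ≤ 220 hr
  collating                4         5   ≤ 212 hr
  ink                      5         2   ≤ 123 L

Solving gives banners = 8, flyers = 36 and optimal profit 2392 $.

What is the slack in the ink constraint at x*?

11

ink used = 5·8 + 2·36 = 112; slack = 123 − 112 = 11.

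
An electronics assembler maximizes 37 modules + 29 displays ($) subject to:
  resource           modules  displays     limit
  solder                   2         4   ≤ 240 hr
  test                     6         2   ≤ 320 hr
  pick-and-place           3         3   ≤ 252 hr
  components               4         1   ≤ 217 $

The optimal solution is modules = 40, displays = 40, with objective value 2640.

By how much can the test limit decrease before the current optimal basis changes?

Binding constraints: solder, test. The basis is B = [[2,4],[6,2]] with det -20.
Per unit decrease in test, x* moves by d = (-0.2, 0.1).
The basis stays optimal until modules reaches 0; allowable decrease = 200 hr.

200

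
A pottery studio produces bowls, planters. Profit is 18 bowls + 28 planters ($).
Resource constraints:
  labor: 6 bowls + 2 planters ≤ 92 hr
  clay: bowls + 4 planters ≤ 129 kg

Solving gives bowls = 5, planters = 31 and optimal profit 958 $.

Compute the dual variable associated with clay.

Both labor and clay are binding at x*.
From A_Bᵀ y = c: 6·y_labor + 1·y_clay = 18; 2·y_labor + 4·y_clay = 28.
Solving: y_labor = 2, y_clay = 6.
Shadow price of clay = 6.

6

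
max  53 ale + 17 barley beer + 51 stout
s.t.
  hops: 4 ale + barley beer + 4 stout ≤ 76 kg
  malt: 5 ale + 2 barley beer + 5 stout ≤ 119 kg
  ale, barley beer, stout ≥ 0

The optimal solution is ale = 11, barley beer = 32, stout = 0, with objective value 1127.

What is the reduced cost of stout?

-2

At the optimum: hops uses 76 of 76 (binding); malt uses 119 of 119 (binding).
From A_Bᵀ y = c: 4·y_hops + 5·y_malt = 53; 1·y_hops + 2·y_malt = 17.
→ y_hops = 7 and y_malt = 5.
Reduced cost of stout: c₃ − yᵀa₃ = 51 − (7·4 + 5·5) = 51 − 53 = -2.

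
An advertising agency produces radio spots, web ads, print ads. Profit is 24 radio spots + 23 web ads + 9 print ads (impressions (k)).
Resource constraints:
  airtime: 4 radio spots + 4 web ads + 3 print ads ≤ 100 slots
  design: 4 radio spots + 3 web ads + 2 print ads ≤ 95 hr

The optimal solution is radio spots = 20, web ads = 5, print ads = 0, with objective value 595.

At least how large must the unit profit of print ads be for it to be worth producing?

17

At the optimum: airtime uses 100 of 100 (binding); design uses 95 of 95 (binding).
From A_Bᵀ y = c: 4·y_airtime + 4·y_design = 24; 4·y_airtime + 3·y_design = 23.
→ y_airtime = 5 and y_design = 1.
print ads enters the basis when its profit ≥ yᵀa₃ = 5·3 + 1·2 = 17.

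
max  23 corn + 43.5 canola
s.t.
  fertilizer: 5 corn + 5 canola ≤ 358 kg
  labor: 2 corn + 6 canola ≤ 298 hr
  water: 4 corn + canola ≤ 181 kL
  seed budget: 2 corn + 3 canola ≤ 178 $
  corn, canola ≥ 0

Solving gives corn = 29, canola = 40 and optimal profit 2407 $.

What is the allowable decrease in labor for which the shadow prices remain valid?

Binding constraints: labor, seed budget. The basis is B = [[2,6],[2,3]] with det -6.
Per unit decrease in labor, x* moves by d = (0.5, -0.3333).
The basis stays optimal until water becomes binding; allowable decrease = 15 hr.

15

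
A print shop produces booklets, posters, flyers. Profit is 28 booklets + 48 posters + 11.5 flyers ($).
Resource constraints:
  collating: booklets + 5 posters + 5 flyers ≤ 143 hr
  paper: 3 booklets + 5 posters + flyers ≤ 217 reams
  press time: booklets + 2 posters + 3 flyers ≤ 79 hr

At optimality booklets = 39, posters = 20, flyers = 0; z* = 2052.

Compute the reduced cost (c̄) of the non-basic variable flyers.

Binding: paper and press time. Non-binding: collating (4 unused).
Slack constraints have shadow price 0 (complementary slackness).
The binding rows give the dual system: 3·y_paper + 1·y_press time = 28 and 5·y_paper + 2·y_press time = 48.
→ y_paper = 8 and y_press time = 4.
Reduced cost of flyers: c₃ − yᵀa₃ = 11.5 − (8·1 + 4·3) = 11.5 − 20 = -8.5.

-8.5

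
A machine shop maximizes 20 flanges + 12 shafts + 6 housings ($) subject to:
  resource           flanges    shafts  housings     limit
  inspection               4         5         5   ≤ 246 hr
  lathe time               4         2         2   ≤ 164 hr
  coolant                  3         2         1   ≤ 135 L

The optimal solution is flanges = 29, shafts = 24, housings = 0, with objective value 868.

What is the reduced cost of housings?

-2

At the optimum: inspection uses 236 of 246 (slack = 10); lathe time uses 164 of 164 (binding); coolant uses 135 of 135 (binding).
Since inspection is not tight, its dual is 0.
The binding rows give the dual system: 4·y_lathe time + 3·y_coolant = 20 and 2·y_lathe time + 2·y_coolant = 12.
Solving: y_lathe time = 2, y_coolant = 4.
Reduced cost of housings: c₃ − yᵀa₃ = 6 − (2·2 + 4·1) = 6 − 8 = -2.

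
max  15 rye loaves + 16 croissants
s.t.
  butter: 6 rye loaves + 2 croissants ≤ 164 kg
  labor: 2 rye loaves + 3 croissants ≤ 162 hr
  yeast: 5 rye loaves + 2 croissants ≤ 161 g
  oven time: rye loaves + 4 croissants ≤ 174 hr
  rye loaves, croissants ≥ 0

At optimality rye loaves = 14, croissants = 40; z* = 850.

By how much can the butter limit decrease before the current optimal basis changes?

77

Binding constraints: butter, oven time. The basis is B = [[6,2],[1,4]] with det 22.
Per unit decrease in butter, x* moves by d = (-0.1818, 0.0455).
The basis stays optimal until rye loaves reaches 0; allowable decrease = 77 kg.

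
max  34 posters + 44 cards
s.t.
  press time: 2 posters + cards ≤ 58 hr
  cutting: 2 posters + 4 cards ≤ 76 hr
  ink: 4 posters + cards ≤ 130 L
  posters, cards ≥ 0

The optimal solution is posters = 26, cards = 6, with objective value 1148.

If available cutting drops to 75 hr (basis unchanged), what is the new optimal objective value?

Check each constraint at x*: press time 58/58 (tight); cutting 76/76 (tight); ink 110/130 (slack 20).
By complementary slackness, y = 0 for the non-binding constraint.
The binding rows give the dual system: 2·y_press time + 2·y_cutting = 34 and 1·y_press time + 4·y_cutting = 44.
→ y_press time = 8 and y_cutting = 9.
Δz = y_cutting·Δb = 9 × (-1) = -9, so new z* = 1148 − 9 = 1139.

1139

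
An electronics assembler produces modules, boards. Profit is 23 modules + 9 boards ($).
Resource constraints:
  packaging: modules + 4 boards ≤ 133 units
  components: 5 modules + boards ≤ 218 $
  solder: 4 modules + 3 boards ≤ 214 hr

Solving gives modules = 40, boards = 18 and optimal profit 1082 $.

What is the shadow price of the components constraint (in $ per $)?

Binding: components and solder. Non-binding: packaging (21 unused).
Slack constraints have shadow price 0 (complementary slackness).
Dual feasibility on the basic columns requires 5·y_components + 4·y_solder = 23, 1·y_components + 3·y_solder = 9.
→ y_components = 3 and y_solder = 2.
Shadow price of components = 3.

3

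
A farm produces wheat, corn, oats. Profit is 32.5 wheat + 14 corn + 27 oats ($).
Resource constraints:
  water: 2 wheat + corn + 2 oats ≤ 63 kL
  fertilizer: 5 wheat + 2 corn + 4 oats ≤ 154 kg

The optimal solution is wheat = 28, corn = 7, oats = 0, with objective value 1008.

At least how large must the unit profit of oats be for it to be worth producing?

Check each constraint at x*: water 63/63 (tight); fertilizer 154/154 (tight).
From A_Bᵀ y = c: 2·y_water + 5·y_fertilizer = 32.5; 1·y_water + 2·y_fertilizer = 14.
→ y_water = 5 and y_fertilizer = 4.5.
oats enters the basis when its profit ≥ yᵀa₃ = 5·2 + 4.5·4 = 28.

28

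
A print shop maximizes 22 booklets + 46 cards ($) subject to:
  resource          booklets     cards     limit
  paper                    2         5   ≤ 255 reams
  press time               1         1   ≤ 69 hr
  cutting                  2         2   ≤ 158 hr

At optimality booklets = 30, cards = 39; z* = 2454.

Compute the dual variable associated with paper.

8

At the optimum: paper uses 255 of 255 (binding); press time uses 69 of 69 (binding); cutting uses 138 of 158 (slack = 20).
Slack constraints have shadow price 0 (complementary slackness).
The binding rows give the dual system: 2·y_paper + 1·y_press time = 22 and 5·y_paper + 1·y_press time = 46.
This yields shadow prices y_paper = 8, y_press time = 6.
Shadow price of paper = 8.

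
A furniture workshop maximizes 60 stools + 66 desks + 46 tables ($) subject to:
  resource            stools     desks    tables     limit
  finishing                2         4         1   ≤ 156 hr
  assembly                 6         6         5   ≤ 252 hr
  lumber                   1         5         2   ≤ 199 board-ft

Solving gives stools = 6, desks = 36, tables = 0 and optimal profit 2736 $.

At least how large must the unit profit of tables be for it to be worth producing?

48

Binding: finishing and assembly. Non-binding: lumber (13 unused).
Since lumber is not tight, its dual is 0.
Dual feasibility on the basic columns requires 2·y_finishing + 6·y_assembly = 60, 4·y_finishing + 6·y_assembly = 66.
→ y_finishing = 3 and y_assembly = 9.
tables enters the basis when its profit ≥ yᵀa₃ = 3·1 + 9·5 = 48.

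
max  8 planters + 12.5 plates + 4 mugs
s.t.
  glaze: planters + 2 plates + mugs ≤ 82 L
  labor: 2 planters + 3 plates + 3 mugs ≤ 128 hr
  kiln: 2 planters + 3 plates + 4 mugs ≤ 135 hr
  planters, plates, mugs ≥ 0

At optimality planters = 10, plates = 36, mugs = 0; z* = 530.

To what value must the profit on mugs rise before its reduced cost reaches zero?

11.5

Binding: glaze and labor. Non-binding: kiln (7 unused).
Slack constraints have shadow price 0 (complementary slackness).
Dual feasibility on the basic columns requires 1·y_glaze + 2·y_labor = 8, 2·y_glaze + 3·y_labor = 12.5.
→ y_glaze = 1 and y_labor = 3.5.
mugs enters the basis when its profit ≥ yᵀa₃ = 1·1 + 3.5·3 = 11.5.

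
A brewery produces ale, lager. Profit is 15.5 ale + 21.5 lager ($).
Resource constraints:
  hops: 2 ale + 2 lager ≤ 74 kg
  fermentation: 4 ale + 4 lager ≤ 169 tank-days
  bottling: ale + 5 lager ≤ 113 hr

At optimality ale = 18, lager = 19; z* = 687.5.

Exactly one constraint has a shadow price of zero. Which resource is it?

fermentation

hops: 74/74 (binding)
fermentation: 148/169 (slack 21)
bottling: 113/113 (binding)
By complementary slackness, a constraint with positive slack has shadow price 0 → fermentation.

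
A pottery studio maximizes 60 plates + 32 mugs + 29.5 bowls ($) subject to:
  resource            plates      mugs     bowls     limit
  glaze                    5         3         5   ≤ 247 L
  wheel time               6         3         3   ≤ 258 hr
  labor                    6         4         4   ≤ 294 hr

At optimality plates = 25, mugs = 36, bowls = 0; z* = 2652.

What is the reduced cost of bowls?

-2.5

Binding: wheel time and labor. Non-binding: glaze (14 unused).
Slack constraints have shadow price 0 (complementary slackness).
The binding rows give the dual system: 6·y_wheel time + 6·y_labor = 60 and 3·y_wheel time + 4·y_labor = 32.
Solving: y_wheel time = 8, y_labor = 2.
Reduced cost of bowls: c₃ − yᵀa₃ = 29.5 − (8·3 + 2·4) = 29.5 − 32 = -2.5.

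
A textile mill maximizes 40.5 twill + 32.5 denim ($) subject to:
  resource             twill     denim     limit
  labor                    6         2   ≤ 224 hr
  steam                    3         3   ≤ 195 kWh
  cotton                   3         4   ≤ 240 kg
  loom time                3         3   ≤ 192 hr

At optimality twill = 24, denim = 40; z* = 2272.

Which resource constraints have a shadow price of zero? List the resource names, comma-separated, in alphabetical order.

cotton, steam

labor: 224/224 (binding)
steam: 192/195 (slack 3)
cotton: 232/240 (slack 8)
loom time: 192/192 (binding)
By complementary slackness, a constraint with positive slack has shadow price 0 → cotton, steam.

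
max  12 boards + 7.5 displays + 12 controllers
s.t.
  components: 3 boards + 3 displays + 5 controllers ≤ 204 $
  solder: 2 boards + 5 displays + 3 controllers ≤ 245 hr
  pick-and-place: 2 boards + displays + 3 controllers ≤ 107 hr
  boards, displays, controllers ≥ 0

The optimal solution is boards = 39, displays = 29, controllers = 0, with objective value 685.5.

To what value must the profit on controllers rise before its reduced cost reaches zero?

18.5

Check each constraint at x*: components 204/204 (tight); solder 223/245 (slack 22); pick-and-place 107/107 (tight).
Slack constraints have shadow price 0 (complementary slackness).
Dual feasibility on the basic columns requires 3·y_components + 2·y_pick-and-place = 12, 3·y_components + 1·y_pick-and-place = 7.5.
→ y_components = 1 and y_pick-and-place = 4.5.
controllers enters the basis when its profit ≥ yᵀa₃ = 1·5 + 4.5·3 = 18.5.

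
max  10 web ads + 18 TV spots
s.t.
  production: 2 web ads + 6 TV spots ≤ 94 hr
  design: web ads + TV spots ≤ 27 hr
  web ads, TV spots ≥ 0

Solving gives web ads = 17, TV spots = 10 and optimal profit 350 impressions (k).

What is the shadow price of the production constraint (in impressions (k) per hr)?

2

At the optimum: production uses 94 of 94 (binding); design uses 27 of 27 (binding).
Dual feasibility on the basic columns requires 2·y_production + 1·y_design = 10, 6·y_production + 1·y_design = 18.
→ y_production = 2 and y_design = 6.
Shadow price of production = 2.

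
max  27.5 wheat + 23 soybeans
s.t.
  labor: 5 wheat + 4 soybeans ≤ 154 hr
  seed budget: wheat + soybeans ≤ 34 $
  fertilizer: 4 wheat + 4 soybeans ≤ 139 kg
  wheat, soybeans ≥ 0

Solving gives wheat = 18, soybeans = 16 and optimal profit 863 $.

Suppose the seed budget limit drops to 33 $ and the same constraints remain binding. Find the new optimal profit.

Binding: labor and seed budget. Non-binding: fertilizer (3 unused).
By complementary slackness, y = 0 for the non-binding constraint.
The binding rows give the dual system: 5·y_labor + 1·y_seed budget = 27.5 and 4·y_labor + 1·y_seed budget = 23.
Solving: y_labor = 4.5, y_seed budget = 5.
Δz = y_seed budget·Δb = 5 × (-1) = -5, so new z* = 863 − 5 = 858.

858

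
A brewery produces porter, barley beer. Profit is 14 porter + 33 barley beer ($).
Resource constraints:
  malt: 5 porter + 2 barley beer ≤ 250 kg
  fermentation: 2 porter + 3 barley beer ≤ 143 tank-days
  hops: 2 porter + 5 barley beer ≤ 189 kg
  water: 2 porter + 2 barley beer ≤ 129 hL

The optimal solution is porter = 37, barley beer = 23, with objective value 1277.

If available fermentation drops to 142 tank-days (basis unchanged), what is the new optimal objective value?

1276

Check each constraint at x*: malt 231/250 (slack 19); fermentation 143/143 (tight); hops 189/189 (tight); water 120/129 (slack 9).
Slack constraints have shadow price 0 (complementary slackness).
From A_Bᵀ y = c: 2·y_fermentation + 2·y_hops = 14; 3·y_fermentation + 5·y_hops = 33.
Solving: y_fermentation = 1, y_hops = 6.
Δz = y_fermentation·Δb = 1 × (-1) = -1, so new z* = 1277 − 1 = 1276.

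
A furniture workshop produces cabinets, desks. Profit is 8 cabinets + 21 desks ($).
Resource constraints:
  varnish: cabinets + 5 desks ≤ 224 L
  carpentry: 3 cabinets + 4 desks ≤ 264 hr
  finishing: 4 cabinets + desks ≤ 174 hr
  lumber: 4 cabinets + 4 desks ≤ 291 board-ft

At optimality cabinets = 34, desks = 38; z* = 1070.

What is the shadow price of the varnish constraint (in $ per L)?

4

At the optimum: varnish uses 224 of 224 (binding); carpentry uses 254 of 264 (slack = 10); finishing uses 174 of 174 (binding); lumber uses 288 of 291 (slack = 3).
By complementary slackness, y = 0 for the non-binding constraints.
The binding rows give the dual system: 1·y_varnish + 4·y_finishing = 8 and 5·y_varnish + 1·y_finishing = 21.
→ y_varnish = 4 and y_finishing = 1.
Shadow price of varnish = 4.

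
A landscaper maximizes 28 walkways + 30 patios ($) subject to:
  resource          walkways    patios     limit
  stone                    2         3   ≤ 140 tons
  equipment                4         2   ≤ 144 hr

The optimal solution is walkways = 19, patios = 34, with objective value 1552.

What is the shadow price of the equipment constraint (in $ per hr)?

Check each constraint at x*: stone 140/140 (tight); equipment 144/144 (tight).
The binding rows give the dual system: 2·y_stone + 4·y_equipment = 28 and 3·y_stone + 2·y_equipment = 30.
Solving: y_stone = 8, y_equipment = 3.
Shadow price of equipment = 3.

3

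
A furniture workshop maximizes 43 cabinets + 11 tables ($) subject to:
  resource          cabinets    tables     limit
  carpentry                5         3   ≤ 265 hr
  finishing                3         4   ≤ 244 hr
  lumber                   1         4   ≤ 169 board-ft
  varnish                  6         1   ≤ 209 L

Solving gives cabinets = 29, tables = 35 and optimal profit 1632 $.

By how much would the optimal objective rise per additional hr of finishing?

0

Binding: lumber and varnish. Non-binding: carpentry (15 unused), finishing (17 unused).
By complementary slackness, y = 0 for the non-binding constraints.
From A_Bᵀ y = c: 1·y_lumber + 6·y_varnish = 43; 4·y_lumber + 1·y_varnish = 11.
This yields shadow prices y_lumber = 1, y_varnish = 7.
Shadow price of finishing = 0.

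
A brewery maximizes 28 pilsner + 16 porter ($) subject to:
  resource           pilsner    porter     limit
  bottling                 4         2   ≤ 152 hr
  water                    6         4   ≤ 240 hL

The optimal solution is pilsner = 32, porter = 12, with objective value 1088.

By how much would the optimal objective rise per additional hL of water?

Both bottling and water are binding at x*.
From A_Bᵀ y = c: 4·y_bottling + 6·y_water = 28; 2·y_bottling + 4·y_water = 16.
This yields shadow prices y_bottling = 4, y_water = 2.
Shadow price of water = 2.

2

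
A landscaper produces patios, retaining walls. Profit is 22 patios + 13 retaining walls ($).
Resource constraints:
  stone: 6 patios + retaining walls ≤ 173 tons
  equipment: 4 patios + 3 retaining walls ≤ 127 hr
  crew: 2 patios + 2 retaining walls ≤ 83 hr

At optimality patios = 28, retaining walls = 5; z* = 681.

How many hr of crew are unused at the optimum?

crew used = 2·28 + 2·5 = 66; slack = 83 − 66 = 17.

17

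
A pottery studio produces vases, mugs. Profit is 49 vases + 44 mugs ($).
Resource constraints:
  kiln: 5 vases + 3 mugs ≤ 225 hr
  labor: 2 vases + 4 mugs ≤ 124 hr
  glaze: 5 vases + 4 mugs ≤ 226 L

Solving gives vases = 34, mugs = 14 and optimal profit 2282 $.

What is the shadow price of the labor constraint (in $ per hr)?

2

Binding: labor and glaze. Non-binding: kiln (13 unused).
By complementary slackness, y = 0 for the non-binding constraint.
Dual feasibility on the basic columns requires 2·y_labor + 5·y_glaze = 49, 4·y_labor + 4·y_glaze = 44.
This yields shadow prices y_labor = 2, y_glaze = 9.
Shadow price of labor = 2.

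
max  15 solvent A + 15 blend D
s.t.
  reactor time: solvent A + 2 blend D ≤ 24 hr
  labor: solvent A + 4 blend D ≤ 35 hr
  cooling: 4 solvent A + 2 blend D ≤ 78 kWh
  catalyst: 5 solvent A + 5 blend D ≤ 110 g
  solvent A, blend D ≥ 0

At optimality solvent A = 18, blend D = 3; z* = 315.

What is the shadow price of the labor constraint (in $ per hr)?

Binding: reactor time and cooling. Non-binding: labor (5 unused), catalyst (5 unused).
Since labor, catalyst are not tight, their duals are 0.
Dual feasibility on the basic columns requires 1·y_reactor time + 4·y_cooling = 15, 2·y_reactor time + 2·y_cooling = 15.
→ y_reactor time = 5 and y_cooling = 2.5.
Shadow price of labor = 0.

0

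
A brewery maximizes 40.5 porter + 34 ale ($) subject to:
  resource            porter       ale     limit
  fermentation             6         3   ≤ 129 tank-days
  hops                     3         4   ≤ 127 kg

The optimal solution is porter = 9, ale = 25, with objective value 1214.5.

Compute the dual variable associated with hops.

5.5

Check each constraint at x*: fermentation 129/129 (tight); hops 127/127 (tight).
From A_Bᵀ y = c: 6·y_fermentation + 3·y_hops = 40.5; 3·y_fermentation + 4·y_hops = 34.
This yields shadow prices y_fermentation = 4, y_hops = 5.5.
Shadow price of hops = 5.5.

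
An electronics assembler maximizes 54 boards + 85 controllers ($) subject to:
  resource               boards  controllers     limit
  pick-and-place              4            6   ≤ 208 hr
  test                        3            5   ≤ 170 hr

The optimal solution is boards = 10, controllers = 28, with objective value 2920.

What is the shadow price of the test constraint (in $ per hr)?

8

Check each constraint at x*: pick-and-place 208/208 (tight); test 170/170 (tight).
Dual feasibility on the basic columns requires 4·y_pick-and-place + 3·y_test = 54, 6·y_pick-and-place + 5·y_test = 85.
Solving: y_pick-and-place = 7.5, y_test = 8.
Shadow price of test = 8.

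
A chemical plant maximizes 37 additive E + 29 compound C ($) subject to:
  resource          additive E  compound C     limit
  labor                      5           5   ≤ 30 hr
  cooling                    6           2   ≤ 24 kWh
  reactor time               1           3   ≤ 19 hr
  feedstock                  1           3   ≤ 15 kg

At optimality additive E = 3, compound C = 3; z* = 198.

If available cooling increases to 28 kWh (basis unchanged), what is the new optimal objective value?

206

At the optimum: labor uses 30 of 30 (binding); cooling uses 24 of 24 (binding); reactor time uses 12 of 19 (slack = 7); feedstock uses 12 of 15 (slack = 3).
Since reactor time, feedstock are not tight, their duals are 0.
From A_Bᵀ y = c: 5·y_labor + 6·y_cooling = 37; 5·y_labor + 2·y_cooling = 29.
This yields shadow prices y_labor = 5, y_cooling = 2.
Δz = y_cooling·Δb = 2 × (4) = 8, so new z* = 198 + 8 = 206.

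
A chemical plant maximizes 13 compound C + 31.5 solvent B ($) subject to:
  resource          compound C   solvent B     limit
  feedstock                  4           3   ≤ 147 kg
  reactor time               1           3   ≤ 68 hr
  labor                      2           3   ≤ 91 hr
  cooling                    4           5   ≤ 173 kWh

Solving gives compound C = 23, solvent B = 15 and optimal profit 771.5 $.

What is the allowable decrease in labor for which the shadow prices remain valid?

Binding constraints: reactor time, labor. The basis is B = [[1,3],[2,3]] with det -3.
Per unit decrease in labor, x* moves by d = (-1, 0.3333).
The basis stays optimal until compound C reaches 0; allowable decrease = 23 hr.

23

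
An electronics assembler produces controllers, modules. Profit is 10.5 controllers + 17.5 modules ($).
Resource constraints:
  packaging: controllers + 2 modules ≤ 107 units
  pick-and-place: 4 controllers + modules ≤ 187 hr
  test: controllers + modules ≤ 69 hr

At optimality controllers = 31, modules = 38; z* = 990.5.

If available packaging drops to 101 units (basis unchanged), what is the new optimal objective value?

At the optimum: packaging uses 107 of 107 (binding); pick-and-place uses 162 of 187 (slack = 25); test uses 69 of 69 (binding).
Slack constraints have shadow price 0 (complementary slackness).
The binding rows give the dual system: 1·y_packaging + 1·y_test = 10.5 and 2·y_packaging + 1·y_test = 17.5.
Solving: y_packaging = 7, y_test = 3.5.
Δz = y_packaging·Δb = 7 × (-6) = -42, so new z* = 990.5 − 42 = 948.5.

948.5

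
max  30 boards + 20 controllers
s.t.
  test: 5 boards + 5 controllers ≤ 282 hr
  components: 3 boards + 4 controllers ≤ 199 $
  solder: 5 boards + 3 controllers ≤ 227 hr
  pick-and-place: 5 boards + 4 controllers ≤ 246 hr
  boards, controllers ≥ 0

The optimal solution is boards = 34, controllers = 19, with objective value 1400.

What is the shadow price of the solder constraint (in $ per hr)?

Binding: solder and pick-and-place. Non-binding: test (17 unused), components (21 unused).
Slack constraints have shadow price 0 (complementary slackness).
From A_Bᵀ y = c: 5·y_solder + 5·y_pick-and-place = 30; 3·y_solder + 4·y_pick-and-place = 20.
This yields shadow prices y_solder = 4, y_pick-and-place = 2.
Shadow price of solder = 4.

4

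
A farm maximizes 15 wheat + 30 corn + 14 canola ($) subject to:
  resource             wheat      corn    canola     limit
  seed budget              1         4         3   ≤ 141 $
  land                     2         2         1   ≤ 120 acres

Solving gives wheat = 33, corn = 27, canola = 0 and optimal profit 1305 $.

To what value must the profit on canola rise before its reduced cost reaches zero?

Both seed budget and land are binding at x*.
Dual feasibility on the basic columns requires 1·y_seed budget + 2·y_land = 15, 4·y_seed budget + 2·y_land = 30.
Solving: y_seed budget = 5, y_land = 5.
canola enters the basis when its profit ≥ yᵀa₃ = 5·3 + 5·1 = 20.

20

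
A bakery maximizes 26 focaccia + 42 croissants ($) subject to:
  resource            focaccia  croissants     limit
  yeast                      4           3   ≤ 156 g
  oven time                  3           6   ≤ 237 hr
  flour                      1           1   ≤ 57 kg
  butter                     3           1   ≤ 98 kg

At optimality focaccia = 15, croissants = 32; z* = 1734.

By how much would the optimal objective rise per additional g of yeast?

2

Binding: yeast and oven time. Non-binding: flour (10 unused), butter (21 unused).
By complementary slackness, y = 0 for the non-binding constraints.
From A_Bᵀ y = c: 4·y_yeast + 3·y_oven time = 26; 3·y_yeast + 6·y_oven time = 42.
Solving: y_yeast = 2, y_oven time = 6.
Shadow price of yeast = 2.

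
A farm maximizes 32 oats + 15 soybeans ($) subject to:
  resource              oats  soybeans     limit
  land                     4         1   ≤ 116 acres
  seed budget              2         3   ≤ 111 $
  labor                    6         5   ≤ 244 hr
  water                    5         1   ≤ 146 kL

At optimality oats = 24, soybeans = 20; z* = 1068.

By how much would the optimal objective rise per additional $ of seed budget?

0

At the optimum: land uses 116 of 116 (binding); seed budget uses 108 of 111 (slack = 3); labor uses 244 of 244 (binding); water uses 140 of 146 (slack = 6).
Slack constraints have shadow price 0 (complementary slackness).
The binding rows give the dual system: 4·y_land + 6·y_labor = 32 and 1·y_land + 5·y_labor = 15.
Solving: y_land = 5, y_labor = 2.
Shadow price of seed budget = 0.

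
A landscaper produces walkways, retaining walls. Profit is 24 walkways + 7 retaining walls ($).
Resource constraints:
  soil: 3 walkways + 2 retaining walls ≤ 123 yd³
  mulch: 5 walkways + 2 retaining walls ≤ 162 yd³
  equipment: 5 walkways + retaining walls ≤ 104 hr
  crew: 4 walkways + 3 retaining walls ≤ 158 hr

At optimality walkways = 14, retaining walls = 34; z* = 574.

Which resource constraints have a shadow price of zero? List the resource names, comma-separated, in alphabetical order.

soil: 110/123 (slack 13)
mulch: 138/162 (slack 24)
equipment: 104/104 (binding)
crew: 158/158 (binding)
By complementary slackness, a constraint with positive slack has shadow price 0 → mulch, soil.

mulch, soil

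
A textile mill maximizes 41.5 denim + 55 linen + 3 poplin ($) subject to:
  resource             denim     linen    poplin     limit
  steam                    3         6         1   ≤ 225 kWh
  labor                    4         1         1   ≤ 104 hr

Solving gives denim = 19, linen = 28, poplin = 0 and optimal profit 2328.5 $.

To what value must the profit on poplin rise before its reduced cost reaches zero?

Both steam and labor are binding at x*.
Dual feasibility on the basic columns requires 3·y_steam + 4·y_labor = 41.5, 6·y_steam + 1·y_labor = 55.
→ y_steam = 8.5 and y_labor = 4.
poplin enters the basis when its profit ≥ yᵀa₃ = 8.5·1 + 4·1 = 12.5.

12.5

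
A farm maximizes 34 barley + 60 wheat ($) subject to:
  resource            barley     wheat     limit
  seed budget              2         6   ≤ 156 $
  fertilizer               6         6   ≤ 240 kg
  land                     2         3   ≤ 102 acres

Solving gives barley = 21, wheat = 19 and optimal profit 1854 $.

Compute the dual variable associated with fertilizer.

Check each constraint at x*: seed budget 156/156 (tight); fertilizer 240/240 (tight); land 99/102 (slack 3).
By complementary slackness, y = 0 for the non-binding constraint.
The binding rows give the dual system: 2·y_seed budget + 6·y_fertilizer = 34 and 6·y_seed budget + 6·y_fertilizer = 60.
→ y_seed budget = 6.5 and y_fertilizer = 3.5.
Shadow price of fertilizer = 3.5.

3.5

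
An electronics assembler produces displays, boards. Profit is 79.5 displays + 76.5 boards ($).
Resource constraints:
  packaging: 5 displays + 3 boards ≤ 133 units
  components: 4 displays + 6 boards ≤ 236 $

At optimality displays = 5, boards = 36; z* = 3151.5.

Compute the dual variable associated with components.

8

Check each constraint at x*: packaging 133/133 (tight); components 236/236 (tight).
From A_Bᵀ y = c: 5·y_packaging + 4·y_components = 79.5; 3·y_packaging + 6·y_components = 76.5.
This yields shadow prices y_packaging = 9.5, y_components = 8.
Shadow price of components = 8.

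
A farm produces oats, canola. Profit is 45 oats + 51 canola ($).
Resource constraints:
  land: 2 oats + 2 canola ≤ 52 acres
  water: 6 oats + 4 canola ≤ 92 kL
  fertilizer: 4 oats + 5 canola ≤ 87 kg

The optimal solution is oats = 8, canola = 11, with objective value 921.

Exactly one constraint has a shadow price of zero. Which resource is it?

land: 38/52 (slack 14)
water: 92/92 (binding)
fertilizer: 87/87 (binding)
By complementary slackness, a constraint with positive slack has shadow price 0 → land.

land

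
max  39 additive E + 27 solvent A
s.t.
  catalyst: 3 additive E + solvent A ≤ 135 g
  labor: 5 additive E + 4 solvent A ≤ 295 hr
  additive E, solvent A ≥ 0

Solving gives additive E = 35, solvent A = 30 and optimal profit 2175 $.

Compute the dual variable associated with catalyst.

3

Both catalyst and labor are binding at x*.
Dual feasibility on the basic columns requires 3·y_catalyst + 5·y_labor = 39, 1·y_catalyst + 4·y_labor = 27.
→ y_catalyst = 3 and y_labor = 6.
Shadow price of catalyst = 3.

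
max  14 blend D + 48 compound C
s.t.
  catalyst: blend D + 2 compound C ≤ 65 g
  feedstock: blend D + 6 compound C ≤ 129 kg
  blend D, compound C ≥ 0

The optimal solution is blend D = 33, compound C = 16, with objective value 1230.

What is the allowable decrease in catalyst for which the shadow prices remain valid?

22

Binding constraints: catalyst, feedstock. The basis is B = [[1,2],[1,6]] with det 4.
Per unit decrease in catalyst, x* moves by d = (-1.5, 0.25).
The basis stays optimal until blend D reaches 0; allowable decrease = 22 g.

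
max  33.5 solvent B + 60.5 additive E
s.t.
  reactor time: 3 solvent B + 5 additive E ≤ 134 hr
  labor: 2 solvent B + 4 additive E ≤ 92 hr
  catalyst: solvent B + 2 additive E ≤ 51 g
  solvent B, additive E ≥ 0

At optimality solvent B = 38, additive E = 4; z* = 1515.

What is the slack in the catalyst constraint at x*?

5

catalyst used = 1·38 + 2·4 = 46; slack = 51 − 46 = 5.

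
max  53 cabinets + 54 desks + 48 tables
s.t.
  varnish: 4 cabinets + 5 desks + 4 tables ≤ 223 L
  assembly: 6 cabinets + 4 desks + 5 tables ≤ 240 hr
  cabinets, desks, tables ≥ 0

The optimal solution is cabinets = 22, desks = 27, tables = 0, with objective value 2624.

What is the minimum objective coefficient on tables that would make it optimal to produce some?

49.5

Both varnish and assembly are binding at x*.
Dual feasibility on the basic columns requires 4·y_varnish + 6·y_assembly = 53, 5·y_varnish + 4·y_assembly = 54.
Solving: y_varnish = 8, y_assembly = 3.5.
tables enters the basis when its profit ≥ yᵀa₃ = 8·4 + 3.5·5 = 49.5.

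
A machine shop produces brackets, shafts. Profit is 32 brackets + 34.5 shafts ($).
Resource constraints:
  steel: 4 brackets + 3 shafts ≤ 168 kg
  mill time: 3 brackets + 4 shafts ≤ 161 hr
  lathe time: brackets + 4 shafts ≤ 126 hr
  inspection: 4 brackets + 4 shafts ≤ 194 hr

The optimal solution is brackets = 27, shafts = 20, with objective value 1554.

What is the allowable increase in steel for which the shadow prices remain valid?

10.5

Binding constraints: steel, mill time. The basis is B = [[4,3],[3,4]] with det 7.
Per unit increase in steel, x* moves by d = (0.5714, -0.4286).
The basis stays optimal until inspection becomes binding; allowable increase = 10.5 kg.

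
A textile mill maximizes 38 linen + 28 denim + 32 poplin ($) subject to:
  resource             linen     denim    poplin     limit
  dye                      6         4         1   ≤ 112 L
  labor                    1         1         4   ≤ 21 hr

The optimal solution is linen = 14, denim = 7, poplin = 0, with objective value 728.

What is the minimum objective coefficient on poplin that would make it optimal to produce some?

Both dye and labor are binding at x*.
Dual feasibility on the basic columns requires 6·y_dye + 1·y_labor = 38, 4·y_dye + 1·y_labor = 28.
→ y_dye = 5 and y_labor = 8.
poplin enters the basis when its profit ≥ yᵀa₃ = 5·1 + 8·4 = 37.

37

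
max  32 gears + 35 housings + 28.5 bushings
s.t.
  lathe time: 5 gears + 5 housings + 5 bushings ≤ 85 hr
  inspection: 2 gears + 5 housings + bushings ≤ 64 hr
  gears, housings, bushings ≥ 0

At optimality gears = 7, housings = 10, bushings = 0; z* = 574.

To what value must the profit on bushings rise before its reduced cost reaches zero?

Check each constraint at x*: lathe time 85/85 (tight); inspection 64/64 (tight).
The binding rows give the dual system: 5·y_lathe time + 2·y_inspection = 32 and 5·y_lathe time + 5·y_inspection = 35.
Solving: y_lathe time = 6, y_inspection = 1.
bushings enters the basis when its profit ≥ yᵀa₃ = 6·5 + 1·1 = 31.

31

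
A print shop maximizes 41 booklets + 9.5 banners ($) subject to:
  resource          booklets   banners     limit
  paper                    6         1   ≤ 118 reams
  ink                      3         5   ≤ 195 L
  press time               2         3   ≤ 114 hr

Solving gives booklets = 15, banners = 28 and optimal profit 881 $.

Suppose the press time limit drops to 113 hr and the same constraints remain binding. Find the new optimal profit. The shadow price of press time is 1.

880

Δb = -1, so new z* = 881 + (1)·(-1) = 881 − 1 = 880.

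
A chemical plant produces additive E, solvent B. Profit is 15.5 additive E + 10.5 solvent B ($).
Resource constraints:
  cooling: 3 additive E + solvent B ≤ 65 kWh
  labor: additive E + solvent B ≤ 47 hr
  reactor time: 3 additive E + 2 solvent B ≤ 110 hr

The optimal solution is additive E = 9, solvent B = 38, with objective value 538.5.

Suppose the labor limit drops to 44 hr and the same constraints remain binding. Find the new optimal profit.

514.5

Binding: cooling and labor. Non-binding: reactor time (7 unused).
Slack constraints have shadow price 0 (complementary slackness).
From A_Bᵀ y = c: 3·y_cooling + 1·y_labor = 15.5; 1·y_cooling + 1·y_labor = 10.5.
This yields shadow prices y_cooling = 2.5, y_labor = 8.
Δz = y_labor·Δb = 8 × (-3) = -24, so new z* = 538.5 − 24 = 514.5.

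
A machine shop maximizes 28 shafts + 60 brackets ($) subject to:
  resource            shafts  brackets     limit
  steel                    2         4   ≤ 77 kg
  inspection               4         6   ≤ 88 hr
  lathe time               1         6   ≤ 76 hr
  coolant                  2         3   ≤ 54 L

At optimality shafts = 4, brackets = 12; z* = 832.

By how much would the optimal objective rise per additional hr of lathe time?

Check each constraint at x*: steel 56/77 (slack 21); inspection 88/88 (tight); lathe time 76/76 (tight); coolant 44/54 (slack 10).
Since steel, coolant are not tight, their duals are 0.
From A_Bᵀ y = c: 4·y_inspection + 1·y_lathe time = 28; 6·y_inspection + 6·y_lathe time = 60.
This yields shadow prices y_inspection = 6, y_lathe time = 4.
Shadow price of lathe time = 4.

4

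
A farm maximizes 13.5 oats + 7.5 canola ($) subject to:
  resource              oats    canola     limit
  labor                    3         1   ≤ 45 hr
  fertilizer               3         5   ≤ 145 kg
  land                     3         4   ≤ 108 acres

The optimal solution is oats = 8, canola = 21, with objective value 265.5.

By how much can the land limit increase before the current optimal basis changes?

12

Binding constraints: labor, land. The basis is B = [[3,1],[3,4]] with det 9.
Per unit increase in land, x* moves by d = (-0.1111, 0.3333).
The basis stays optimal until fertilizer becomes binding; allowable increase = 12 acres.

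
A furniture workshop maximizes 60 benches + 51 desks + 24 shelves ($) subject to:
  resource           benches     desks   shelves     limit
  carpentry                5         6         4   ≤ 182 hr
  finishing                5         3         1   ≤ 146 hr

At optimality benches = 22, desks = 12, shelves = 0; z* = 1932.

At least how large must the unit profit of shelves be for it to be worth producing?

Check each constraint at x*: carpentry 182/182 (tight); finishing 146/146 (tight).
The binding rows give the dual system: 5·y_carpentry + 5·y_finishing = 60 and 6·y_carpentry + 3·y_finishing = 51.
→ y_carpentry = 5 and y_finishing = 7.
shelves enters the basis when its profit ≥ yᵀa₃ = 5·4 + 7·1 = 27.

27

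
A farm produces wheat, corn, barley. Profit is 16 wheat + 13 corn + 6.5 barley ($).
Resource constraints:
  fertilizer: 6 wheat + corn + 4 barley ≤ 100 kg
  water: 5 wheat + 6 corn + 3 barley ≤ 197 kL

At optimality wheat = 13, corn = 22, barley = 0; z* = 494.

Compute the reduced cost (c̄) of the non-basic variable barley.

-3.5

Check each constraint at x*: fertilizer 100/100 (tight); water 197/197 (tight).
Dual feasibility on the basic columns requires 6·y_fertilizer + 5·y_water = 16, 1·y_fertilizer + 6·y_water = 13.
→ y_fertilizer = 1 and y_water = 2.
Reduced cost of barley: c₃ − yᵀa₃ = 6.5 − (1·4 + 2·3) = 6.5 − 10 = -3.5.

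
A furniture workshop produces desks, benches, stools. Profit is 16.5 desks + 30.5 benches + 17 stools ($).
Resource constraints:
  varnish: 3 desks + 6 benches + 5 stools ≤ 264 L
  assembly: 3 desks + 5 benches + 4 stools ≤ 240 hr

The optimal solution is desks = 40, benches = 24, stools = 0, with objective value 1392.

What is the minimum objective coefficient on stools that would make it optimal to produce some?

25

At the optimum: varnish uses 264 of 264 (binding); assembly uses 240 of 240 (binding).
Dual feasibility on the basic columns requires 3·y_varnish + 3·y_assembly = 16.5, 6·y_varnish + 5·y_assembly = 30.5.
This yields shadow prices y_varnish = 3, y_assembly = 2.5.
stools enters the basis when its profit ≥ yᵀa₃ = 3·5 + 2.5·4 = 25.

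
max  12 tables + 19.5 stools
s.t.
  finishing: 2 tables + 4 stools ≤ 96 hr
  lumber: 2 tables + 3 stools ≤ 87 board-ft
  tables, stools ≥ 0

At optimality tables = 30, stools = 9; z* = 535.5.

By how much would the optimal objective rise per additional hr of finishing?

Both finishing and lumber are binding at x*.
Dual feasibility on the basic columns requires 2·y_finishing + 2·y_lumber = 12, 4·y_finishing + 3·y_lumber = 19.5.
→ y_finishing = 1.5 and y_lumber = 4.5.
Shadow price of finishing = 1.5.

1.5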